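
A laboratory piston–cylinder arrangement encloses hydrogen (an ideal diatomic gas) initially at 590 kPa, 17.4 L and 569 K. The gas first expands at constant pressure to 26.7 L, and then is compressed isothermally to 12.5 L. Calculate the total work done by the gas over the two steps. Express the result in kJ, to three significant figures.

W_total ≈ -6.47 kJ

Step 1 (isobaric): W = PΔV = (590 kPa)(26.7 − 17.4 L) = 5487 J.
After step 1: P = 590 kPa, V = 26.7 L, T = 873.1 K.
Step 2 (isothermal): W = P₁V₁ ln(V₂/V₁) = (15753) ln(12.5/26.7) = -11956 J.
W_total = 5487 − 11956 = -6469 J.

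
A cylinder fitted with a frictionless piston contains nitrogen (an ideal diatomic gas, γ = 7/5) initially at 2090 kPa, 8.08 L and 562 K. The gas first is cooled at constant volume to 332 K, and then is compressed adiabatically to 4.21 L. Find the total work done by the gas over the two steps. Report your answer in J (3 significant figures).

Step 1 (isochoric): W = 0 (constant volume).
After step 1: P = 1235 kPa (V unchanged).
Step 2 (adiabatic): W = (P₁V₁ − P₂V₂)/(γ−1) = (9976 − 12948)/0.4 = -7430 J.
W_total = 0 − 7430 = -7430 J.

W_total ≈ -7430 J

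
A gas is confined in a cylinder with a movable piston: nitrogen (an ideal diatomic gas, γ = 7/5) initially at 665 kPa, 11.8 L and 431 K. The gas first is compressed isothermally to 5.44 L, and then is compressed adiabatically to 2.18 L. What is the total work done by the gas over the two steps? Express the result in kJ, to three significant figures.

Step 1 (isothermal): W = P₁V₁ ln(V₂/V₁) = (7847) ln(5.44/11.8) = -6076 J.
After step 1: P = 1442 kPa, V = 5.44 L, T = 431 K.
Step 2 (adiabatic): W = (P₁V₁ − P₂V₂)/(γ−1) = (7847 − 11313)/0.4 = -8664 J.
W_total = -6076 − 8664 = -14740 J.

W_total ≈ -14.7 kJ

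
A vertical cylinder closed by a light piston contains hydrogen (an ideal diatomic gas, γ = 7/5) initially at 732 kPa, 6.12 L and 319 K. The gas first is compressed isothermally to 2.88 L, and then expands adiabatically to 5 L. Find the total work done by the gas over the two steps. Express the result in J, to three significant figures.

Step 1 (isothermal): W = P₁V₁ ln(V₂/V₁) = (4480) ln(2.88/6.12) = -3377 J.
After step 1: P = 1556 kPa, V = 2.88 L, T = 319 K.
Step 2 (adiabatic): W = (P₁V₁ − P₂V₂)/(γ−1) = (4480 − 3593)/0.4 = 2218 J.
W_total = -3377 + 2218 = -1159 J.

W_total ≈ -1160 J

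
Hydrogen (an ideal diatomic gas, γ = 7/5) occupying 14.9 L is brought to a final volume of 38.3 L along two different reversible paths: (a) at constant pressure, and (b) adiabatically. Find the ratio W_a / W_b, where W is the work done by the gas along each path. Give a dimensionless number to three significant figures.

W_a / W_b ≈ 2.00

Path (a) isobaric: W = P₁(V₂ − V₁) → W_a/(P₁V₁) = 1.57.
Path (b) adiabatic: W = P₁V₁(1 − (V₁/V₂)^(γ−1))/(γ−1) → W_b/(P₁V₁) = 0.7863.
W_a / W_b = 1.57 / 0.7863 = 1.997.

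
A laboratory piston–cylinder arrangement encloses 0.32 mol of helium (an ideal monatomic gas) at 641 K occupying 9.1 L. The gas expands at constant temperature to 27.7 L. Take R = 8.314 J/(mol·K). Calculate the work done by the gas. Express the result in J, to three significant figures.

W ≈ 1900 J

Isothermal: W = nRT ln(V₂/V₁).
W = (0.32)(8.314)(641) × ln(27.7/9.1)
  = 1705 × 1.113
W_by_gas = 1898 J.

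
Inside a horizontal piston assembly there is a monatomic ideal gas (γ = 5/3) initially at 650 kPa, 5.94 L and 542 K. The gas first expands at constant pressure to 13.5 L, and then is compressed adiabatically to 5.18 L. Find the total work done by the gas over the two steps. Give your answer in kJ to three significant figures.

Step 1 (isobaric): W = PΔV = (650 kPa)(13.5 − 5.94 L) = 4914 J.
After step 1: P = 650 kPa, V = 13.5 L, T = 1232 K.
Step 2 (adiabatic): W = (P₁V₁ − P₂V₂)/(γ−1) = (8775 − 16618)/0.667 = -11765 J.
W_total = 4914 − 11765 = -6851 J.

W_total ≈ -6.85 kJ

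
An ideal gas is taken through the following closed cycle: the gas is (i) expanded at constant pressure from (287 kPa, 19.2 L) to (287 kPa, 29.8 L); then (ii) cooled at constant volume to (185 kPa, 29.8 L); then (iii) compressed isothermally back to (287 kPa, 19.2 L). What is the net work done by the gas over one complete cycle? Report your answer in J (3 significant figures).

W_net ≈ 619 J

Leg (i): W = PΔV = (287)(29.8 − 19.2) = 3042 J.
Leg (ii): W = 0.
Leg (iii): W = PᵢVᵢ ln(V_f/Vᵢ) = (5513) ln(19.2/29.8) = -2424 J.
W_net = 3042 − 2424 = 618.7 J.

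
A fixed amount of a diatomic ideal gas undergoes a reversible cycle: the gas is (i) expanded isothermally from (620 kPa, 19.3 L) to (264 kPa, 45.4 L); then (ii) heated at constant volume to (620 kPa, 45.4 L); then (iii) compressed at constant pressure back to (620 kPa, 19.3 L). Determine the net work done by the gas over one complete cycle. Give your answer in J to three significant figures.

W_net ≈ -5950 J

Leg (i): W = PᵢVᵢ ln(V_f/Vᵢ) = (11966) ln(45.4/19.3) = 10236 J.
Leg (ii): W = 0.
Leg (iii): W = PΔV = (620)(19.3 − 45.4) = -16182 J.
W_net = 10236 − 16182 = -5946 J.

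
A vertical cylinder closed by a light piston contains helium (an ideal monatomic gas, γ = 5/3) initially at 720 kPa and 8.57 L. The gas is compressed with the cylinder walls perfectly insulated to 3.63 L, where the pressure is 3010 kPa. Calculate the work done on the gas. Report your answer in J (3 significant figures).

Adiabatic: W = (P₁V₁ − P₂V₂)/(γ − 1) with γ = 5/3.
P₁V₁ = 6170 J, P₂V₂ = 10926 J.
W = (6170 − 10926) / 0.6667 = -7134 J.
Work on gas = −W_by = 7134 J.

W ≈ 7130 J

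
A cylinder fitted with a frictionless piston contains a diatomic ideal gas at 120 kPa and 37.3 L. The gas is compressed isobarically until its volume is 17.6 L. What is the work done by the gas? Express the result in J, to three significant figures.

Isobaric: W = P ΔV.
W = (120 kPa)(17.6 − 37.3 L) = (120)(-19.7) = -2364 J.

W ≈ -2360 J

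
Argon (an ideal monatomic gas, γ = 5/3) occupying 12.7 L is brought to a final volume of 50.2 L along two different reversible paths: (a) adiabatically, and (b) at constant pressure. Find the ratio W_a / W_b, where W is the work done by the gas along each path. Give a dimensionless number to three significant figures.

Path (a) adiabatic: W = P₁V₁(1 − (V₁/V₂)^(γ−1))/(γ−1) → W_a/(P₁V₁) = 0.9.
Path (b) isobaric: W = P₁(V₂ − V₁) → W_b/(P₁V₁) = 2.953.
W_a / W_b = 0.9 / 2.953 = 0.3048.

W_a / W_b ≈ 0.305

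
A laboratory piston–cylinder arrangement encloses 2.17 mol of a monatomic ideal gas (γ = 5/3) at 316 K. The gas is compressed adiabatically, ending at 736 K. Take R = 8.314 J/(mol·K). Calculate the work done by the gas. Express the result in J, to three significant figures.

W ≈ -11400 J

Adiabatic ⇒ Q = 0, so W_by = −ΔU = nCᵥ(T₁ − T₂).
Cᵥ = 3R/2 = 12.47 J/(mol·K).
W = (2.17)(12.47)(316 − 736) = -11366 J.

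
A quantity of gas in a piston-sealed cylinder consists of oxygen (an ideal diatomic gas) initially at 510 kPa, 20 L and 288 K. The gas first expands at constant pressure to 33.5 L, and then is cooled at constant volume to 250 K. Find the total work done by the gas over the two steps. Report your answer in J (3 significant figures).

W_total ≈ 6880 J

Step 1 (isobaric): W = PΔV = (510 kPa)(33.5 − 20 L) = 6885 J.
Step 2 (isochoric): W = 0 (constant volume).
W_total = 6885 + 0 = 6885 J.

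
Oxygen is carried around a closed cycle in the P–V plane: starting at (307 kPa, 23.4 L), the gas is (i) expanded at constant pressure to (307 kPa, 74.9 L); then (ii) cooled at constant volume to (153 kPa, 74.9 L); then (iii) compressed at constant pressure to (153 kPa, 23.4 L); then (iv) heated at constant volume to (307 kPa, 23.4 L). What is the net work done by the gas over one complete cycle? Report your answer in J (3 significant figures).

W_net ≈ 7930 J

Constant-volume legs do no work.
W(i) = (307)(74.9 − 23.4) = 15811 J; W(iii) = (153)(23.4 − 74.9) = -7880 J.
W_net = 15811 − 7880 = 7931 J (the clockwise enclosed area).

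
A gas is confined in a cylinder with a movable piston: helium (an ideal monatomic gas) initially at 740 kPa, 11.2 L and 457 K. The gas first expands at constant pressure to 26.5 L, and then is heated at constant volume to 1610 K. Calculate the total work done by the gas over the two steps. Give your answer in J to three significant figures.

Step 1 (isobaric): W = PΔV = (740 kPa)(26.5 − 11.2 L) = 11322 J.
Step 2 (isochoric): W = 0 (constant volume).
W_total = 11322 + 0 = 11322 J.

W_total ≈ 11300 J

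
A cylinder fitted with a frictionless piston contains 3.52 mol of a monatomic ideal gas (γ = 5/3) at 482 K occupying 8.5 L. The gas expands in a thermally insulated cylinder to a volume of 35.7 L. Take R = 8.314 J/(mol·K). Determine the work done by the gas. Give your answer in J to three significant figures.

Adiabatic: TV^(γ−1) = const with γ = 5/3.
T₂ = T₁ (V₁/V₂)^(γ−1) = 482 × (8.5/35.7)^0.667 = 482 × 0.3841 = 185.2 K.
W_by = nCᵥ(T₁ − T₂) = (3.52)(12.47)(482 − 185.2) = 13031 J.

W ≈ 13000 J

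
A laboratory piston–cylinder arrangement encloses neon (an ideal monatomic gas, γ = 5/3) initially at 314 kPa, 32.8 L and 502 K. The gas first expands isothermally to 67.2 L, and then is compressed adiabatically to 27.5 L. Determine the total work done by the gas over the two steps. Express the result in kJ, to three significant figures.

W_total ≈ -5.19 kJ

Step 1 (isothermal): W = P₁V₁ ln(V₂/V₁) = (10299) ln(67.2/32.8) = 7387 J.
After step 1: P = 153.3 kPa, V = 67.2 L, T = 502 K.
Step 2 (adiabatic): W = (P₁V₁ − P₂V₂)/(γ−1) = (10299 − 18685)/0.667 = -12579 J.
W_total = 7387 − 12579 = -5192 J.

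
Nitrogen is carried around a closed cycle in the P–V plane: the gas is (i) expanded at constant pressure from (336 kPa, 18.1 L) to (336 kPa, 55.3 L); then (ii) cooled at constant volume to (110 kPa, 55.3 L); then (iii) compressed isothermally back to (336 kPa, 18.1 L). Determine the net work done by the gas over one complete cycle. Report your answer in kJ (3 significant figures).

W_net ≈ 5.71 kJ

Leg (i): W = PΔV = (336)(55.3 − 18.1) = 12499 J.
Leg (ii): W = 0.
Leg (iii): W = PᵢVᵢ ln(V_f/Vᵢ) = (6083) ln(18.1/55.3) = -6794 J.
W_net = 12499 − 6794 = 5705 J.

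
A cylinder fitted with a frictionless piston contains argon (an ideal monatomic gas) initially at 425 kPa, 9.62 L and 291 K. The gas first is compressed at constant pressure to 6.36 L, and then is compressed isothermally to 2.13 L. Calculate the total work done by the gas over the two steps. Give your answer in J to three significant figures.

W_total ≈ -4340 J

Step 1 (isobaric): W = PΔV = (425 kPa)(6.36 − 9.62 L) = -1385 J.
After step 1: P = 425 kPa, V = 6.36 L, T = 192.4 K.
Step 2 (isothermal): W = P₁V₁ ln(V₂/V₁) = (2703) ln(2.13/6.36) = -2957 J.
W_total = -1385 − 2957 = -4342 J.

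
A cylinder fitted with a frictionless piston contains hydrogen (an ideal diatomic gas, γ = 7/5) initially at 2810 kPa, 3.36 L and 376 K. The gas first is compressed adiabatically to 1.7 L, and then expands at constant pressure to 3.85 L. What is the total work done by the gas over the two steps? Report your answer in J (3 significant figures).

Step 1 (adiabatic): W = (P₁V₁ − P₂V₂)/(γ−1) = (9442 − 12399)/0.4 = -7395 J.
After step 1: P = 7294 kPa, V = 1.7 L, T = 493.8 K.
Step 2 (isobaric): W = PΔV = (7294 kPa)(3.85 − 1.7 L) = 15682 J.
W_total = -7395 + 15682 = 8287 J.

W_total ≈ 8290 J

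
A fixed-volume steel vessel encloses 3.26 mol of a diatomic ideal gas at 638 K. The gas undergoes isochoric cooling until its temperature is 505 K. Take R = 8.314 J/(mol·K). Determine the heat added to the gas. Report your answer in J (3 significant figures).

Q ≈ -9010 J

Constant volume ⇒ W = 0, so Q = ΔU = nCᵥΔT with Cᵥ = 5R/2 = 20.79 J/(mol·K).
ΔU = (3.26)(20.79)(505 − 638) = -9012 J.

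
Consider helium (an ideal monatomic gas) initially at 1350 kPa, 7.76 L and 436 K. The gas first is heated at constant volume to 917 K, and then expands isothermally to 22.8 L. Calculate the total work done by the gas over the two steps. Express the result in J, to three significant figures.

Step 1 (isochoric): W = 0 (constant volume).
After step 1: P = 2839 kPa (V unchanged).
Step 2 (isothermal): W = P₁V₁ ln(V₂/V₁) = (22033) ln(22.8/7.76) = 23747 J.
W_total = 0 + 23747 = 23747 J.

W_total ≈ 23700 J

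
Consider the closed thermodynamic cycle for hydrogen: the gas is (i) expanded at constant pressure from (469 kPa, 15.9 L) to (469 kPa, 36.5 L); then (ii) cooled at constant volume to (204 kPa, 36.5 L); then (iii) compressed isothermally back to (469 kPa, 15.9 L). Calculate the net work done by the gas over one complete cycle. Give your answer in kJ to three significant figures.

W_net ≈ 3.47 kJ

Leg (i): W = PΔV = (469)(36.5 − 15.9) = 9661 J.
Leg (ii): W = 0.
Leg (iii): W = PᵢVᵢ ln(V_f/Vᵢ) = (7446) ln(15.9/36.5) = -6188 J.
W_net = 9661 − 6188 = 3474 J.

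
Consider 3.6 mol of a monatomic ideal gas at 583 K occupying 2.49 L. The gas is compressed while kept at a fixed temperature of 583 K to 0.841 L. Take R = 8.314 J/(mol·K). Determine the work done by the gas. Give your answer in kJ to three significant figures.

Isothermal: W = nRT ln(V₂/V₁).
W = (3.6)(8.314)(583) × ln(0.841/2.49)
  = 17449 × -1.085
W_by_gas = -18940 J.

W ≈ -18.9 kJ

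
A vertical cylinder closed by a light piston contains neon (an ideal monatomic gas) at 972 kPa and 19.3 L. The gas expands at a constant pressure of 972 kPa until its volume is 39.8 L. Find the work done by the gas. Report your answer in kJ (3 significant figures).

Isobaric: W = P ΔV.
W = (972 kPa)(39.8 − 19.3 L) = (972)(20.5) = 19926 J.

W ≈ 19.9 kJ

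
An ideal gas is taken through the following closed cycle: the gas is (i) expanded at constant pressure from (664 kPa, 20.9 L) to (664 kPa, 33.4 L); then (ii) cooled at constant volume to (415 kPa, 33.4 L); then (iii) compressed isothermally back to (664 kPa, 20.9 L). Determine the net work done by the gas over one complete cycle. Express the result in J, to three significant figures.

W_net ≈ 1800 J

Leg (i): W = PΔV = (664)(33.4 − 20.9) = 8300 J.
Leg (ii): W = 0.
Leg (iii): W = PᵢVᵢ ln(V_f/Vᵢ) = (13861) ln(20.9/33.4) = -6498 J.
W_net = 8300 − 6498 = 1802 J.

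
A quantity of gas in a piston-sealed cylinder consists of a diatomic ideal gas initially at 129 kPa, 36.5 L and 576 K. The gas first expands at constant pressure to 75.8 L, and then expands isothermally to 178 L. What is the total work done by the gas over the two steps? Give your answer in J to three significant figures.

Step 1 (isobaric): W = PΔV = (129 kPa)(75.8 − 36.5 L) = 5070 J.
After step 1: P = 129 kPa, V = 75.8 L, T = 1196 K.
Step 2 (isothermal): W = P₁V₁ ln(V₂/V₁) = (9778) ln(178/75.8) = 8348 J.
W_total = 5070 + 8348 = 13417 J.

W_total ≈ 13400 J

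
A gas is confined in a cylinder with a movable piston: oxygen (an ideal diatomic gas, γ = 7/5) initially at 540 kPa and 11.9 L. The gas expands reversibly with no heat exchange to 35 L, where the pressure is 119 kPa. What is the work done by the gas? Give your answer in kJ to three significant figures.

W ≈ 5.65 kJ

Adiabatic: W = (P₁V₁ − P₂V₂)/(γ − 1) with γ = 7/5.
P₁V₁ = 6426 J, P₂V₂ = 4165 J.
W = (6426 − 4165) / 0.4 = 5653 J.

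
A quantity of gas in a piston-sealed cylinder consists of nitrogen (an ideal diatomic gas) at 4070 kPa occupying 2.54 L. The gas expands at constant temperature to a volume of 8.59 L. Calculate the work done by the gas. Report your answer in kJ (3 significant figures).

W ≈ 12.6 kJ

Isothermal: W = nRT ln(V₂/V₁) = P₁V₁ ln(V₂/V₁).
P₁V₁ = (4070 kPa)(2.54 L) = 10338 J.
W = 10338 × ln(8.59/2.54) = 10338 × 1.218
W_by_gas = 12596 J.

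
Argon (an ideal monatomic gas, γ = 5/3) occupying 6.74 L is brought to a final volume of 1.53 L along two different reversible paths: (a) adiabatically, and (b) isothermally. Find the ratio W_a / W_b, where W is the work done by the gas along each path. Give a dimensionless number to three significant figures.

W_a / W_b ≈ 1.71

Path (a) adiabatic: W = P₁V₁(1 − (V₁/V₂)^(γ−1))/(γ−1) → W_a/(P₁V₁) = -2.531.
Path (b) isothermal: W = P₁V₁ ln(V₂/V₁) → W_b/(P₁V₁) = -1.483.
W_a / W_b = -2.531 / -1.483 = 1.707.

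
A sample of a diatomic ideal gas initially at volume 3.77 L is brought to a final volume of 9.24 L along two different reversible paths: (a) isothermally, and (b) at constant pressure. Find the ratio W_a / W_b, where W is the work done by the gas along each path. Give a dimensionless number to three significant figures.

Path (a) isothermal: W = P₁V₁ ln(V₂/V₁) → W_a/(P₁V₁) = 0.8965.
Path (b) isobaric: W = P₁(V₂ − V₁) → W_b/(P₁V₁) = 1.451.
W_a / W_b = 0.8965 / 1.451 = 0.6179.

W_a / W_b ≈ 0.618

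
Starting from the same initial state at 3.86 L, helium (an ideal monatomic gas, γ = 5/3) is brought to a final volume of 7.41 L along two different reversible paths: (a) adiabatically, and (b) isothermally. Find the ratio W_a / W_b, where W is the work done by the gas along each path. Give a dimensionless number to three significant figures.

W_a / W_b ≈ 0.811

Path (a) adiabatic: W = P₁V₁(1 − (V₁/V₂)^(γ−1))/(γ−1) → W_a/(P₁V₁) = 0.5289.
Path (b) isothermal: W = P₁V₁ ln(V₂/V₁) → W_b/(P₁V₁) = 0.6522.
W_a / W_b = 0.5289 / 0.6522 = 0.811.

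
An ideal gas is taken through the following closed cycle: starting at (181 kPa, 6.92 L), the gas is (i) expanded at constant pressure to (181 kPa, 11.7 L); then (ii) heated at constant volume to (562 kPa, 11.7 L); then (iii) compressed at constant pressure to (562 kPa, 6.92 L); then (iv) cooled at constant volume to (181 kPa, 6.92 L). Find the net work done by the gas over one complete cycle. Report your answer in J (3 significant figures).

W_net ≈ -1820 J

Constant-volume legs do no work.
W(i) = (181)(11.7 − 6.92) = 865.2 J; W(iii) = (562)(6.92 − 11.7) = -2686 J.
W_net = 865.2 − 2686 = -1821 J (the counter-clockwise enclosed area).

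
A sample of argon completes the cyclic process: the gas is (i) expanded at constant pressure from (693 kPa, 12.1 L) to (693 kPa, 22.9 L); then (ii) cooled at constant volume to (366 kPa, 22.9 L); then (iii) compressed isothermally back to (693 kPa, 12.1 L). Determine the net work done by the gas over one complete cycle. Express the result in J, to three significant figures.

W_net ≈ 2140 J

Leg (i): W = PΔV = (693)(22.9 − 12.1) = 7484 J.
Leg (ii): W = 0.
Leg (iii): W = PᵢVᵢ ln(V_f/Vᵢ) = (8381) ln(12.1/22.9) = -5347 J.
W_net = 7484 − 5347 = 2138 J.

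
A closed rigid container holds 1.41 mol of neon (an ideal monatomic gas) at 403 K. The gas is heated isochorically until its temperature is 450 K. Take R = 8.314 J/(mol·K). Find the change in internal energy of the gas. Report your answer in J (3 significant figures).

Constant volume ⇒ W = 0, so Q = ΔU = nCᵥΔT with Cᵥ = 3R/2 = 12.47 J/(mol·K).
ΔU = (1.41)(12.47)(450 − 403) = 826.5 J.

ΔU ≈ 826 J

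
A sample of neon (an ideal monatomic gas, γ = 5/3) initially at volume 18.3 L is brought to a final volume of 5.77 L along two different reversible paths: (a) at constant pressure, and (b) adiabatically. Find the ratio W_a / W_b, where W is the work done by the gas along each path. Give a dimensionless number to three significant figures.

Path (a) isobaric: W = P₁(V₂ − V₁) → W_a/(P₁V₁) = -0.6847.
Path (b) adiabatic: W = P₁V₁(1 − (V₁/V₂)^(γ−1))/(γ−1) → W_b/(P₁V₁) = -1.738.
W_a / W_b = -0.6847 / -1.738 = 0.394.

W_a / W_b ≈ 0.394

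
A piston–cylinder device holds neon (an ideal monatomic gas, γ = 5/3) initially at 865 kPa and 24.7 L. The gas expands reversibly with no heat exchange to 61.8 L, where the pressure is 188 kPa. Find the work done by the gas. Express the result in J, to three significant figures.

W ≈ 14600 J

Adiabatic: W = (P₁V₁ − P₂V₂)/(γ − 1) with γ = 5/3.
P₁V₁ = 21366 J, P₂V₂ = 11618 J.
W = (21366 − 11618) / 0.6667 = 14621 J.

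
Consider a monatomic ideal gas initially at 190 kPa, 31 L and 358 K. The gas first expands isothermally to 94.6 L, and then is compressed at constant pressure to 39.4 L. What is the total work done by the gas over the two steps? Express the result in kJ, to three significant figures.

Step 1 (isothermal): W = P₁V₁ ln(V₂/V₁) = (5890) ln(94.6/31) = 6571 J.
After step 1: P = 62.26 kPa, V = 94.6 L, T = 358 K.
Step 2 (isobaric): W = PΔV = (62.26 kPa)(39.4 − 94.6 L) = -3437 J.
W_total = 6571 − 3437 = 3134 J.

W_total ≈ 3.13 kJ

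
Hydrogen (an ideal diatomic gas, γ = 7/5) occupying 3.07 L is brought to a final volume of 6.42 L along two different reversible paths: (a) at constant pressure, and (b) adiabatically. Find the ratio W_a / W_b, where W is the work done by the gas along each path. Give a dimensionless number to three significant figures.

W_a / W_b ≈ 1.71

Path (a) isobaric: W = P₁(V₂ − V₁) → W_a/(P₁V₁) = 1.091.
Path (b) adiabatic: W = P₁V₁(1 − (V₁/V₂)^(γ−1))/(γ−1) → W_b/(P₁V₁) = 0.6389.
W_a / W_b = 1.091 / 0.6389 = 1.708.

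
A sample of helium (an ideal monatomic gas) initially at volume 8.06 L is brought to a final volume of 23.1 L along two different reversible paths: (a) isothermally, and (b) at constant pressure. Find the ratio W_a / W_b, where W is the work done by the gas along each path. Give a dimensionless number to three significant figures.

Path (a) isothermal: W = P₁V₁ ln(V₂/V₁) → W_a/(P₁V₁) = 1.053.
Path (b) isobaric: W = P₁(V₂ − V₁) → W_b/(P₁V₁) = 1.866.
W_a / W_b = 1.053 / 1.866 = 0.5643.

W_a / W_b ≈ 0.564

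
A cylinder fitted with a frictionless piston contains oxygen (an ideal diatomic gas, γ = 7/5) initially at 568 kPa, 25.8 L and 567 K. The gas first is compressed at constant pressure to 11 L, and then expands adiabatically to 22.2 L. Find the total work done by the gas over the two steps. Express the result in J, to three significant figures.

Step 1 (isobaric): W = PΔV = (568 kPa)(11 − 25.8 L) = -8406 J.
After step 1: P = 568 kPa, V = 11 L, T = 241.7 K.
Step 2 (adiabatic): W = (P₁V₁ − P₂V₂)/(γ−1) = (6248 − 4718)/0.4 = 3825 J.
W_total = -8406 + 3825 = -4581 J.

W_total ≈ -4580 J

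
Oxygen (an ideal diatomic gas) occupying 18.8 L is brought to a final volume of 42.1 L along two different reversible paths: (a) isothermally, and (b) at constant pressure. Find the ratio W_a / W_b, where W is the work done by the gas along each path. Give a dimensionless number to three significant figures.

Path (a) isothermal: W = P₁V₁ ln(V₂/V₁) → W_a/(P₁V₁) = 0.8062.
Path (b) isobaric: W = P₁(V₂ − V₁) → W_b/(P₁V₁) = 1.239.
W_a / W_b = 0.8062 / 1.239 = 0.6505.

W_a / W_b ≈ 0.650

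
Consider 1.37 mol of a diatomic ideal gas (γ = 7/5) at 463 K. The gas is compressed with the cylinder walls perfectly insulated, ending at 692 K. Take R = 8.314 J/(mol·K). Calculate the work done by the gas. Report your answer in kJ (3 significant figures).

Adiabatic ⇒ Q = 0, so W_by = −ΔU = nCᵥ(T₁ − T₂).
Cᵥ = 5R/2 = 20.79 J/(mol·K).
W = (1.37)(20.79)(463 − 692) = -6521 J.

W ≈ -6.52 kJ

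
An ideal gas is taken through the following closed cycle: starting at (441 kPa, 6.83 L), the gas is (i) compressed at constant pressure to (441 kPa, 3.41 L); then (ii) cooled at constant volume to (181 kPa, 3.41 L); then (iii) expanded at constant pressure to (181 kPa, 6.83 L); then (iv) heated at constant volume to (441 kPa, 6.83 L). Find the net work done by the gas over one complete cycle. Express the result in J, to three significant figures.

Constant-volume legs do no work.
W(i) = (441)(3.41 − 6.83) = -1508 J; W(iii) = (181)(6.83 − 3.41) = 619 J.
W_net = -1508 + 619 = -889.2 J (the counter-clockwise enclosed area).

W_net ≈ -889 J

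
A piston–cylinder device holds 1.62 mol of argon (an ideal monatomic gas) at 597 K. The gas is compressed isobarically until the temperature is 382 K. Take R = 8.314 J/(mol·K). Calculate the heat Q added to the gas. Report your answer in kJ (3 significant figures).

Q ≈ -7.24 kJ

Isobaric: W = nRΔT = (1.62)(8.314)(-215) = -2896 J.
ΔU = nCᵥΔT with Cᵥ = 3R/2: ΔU = (1.62)(12.47)(-215) = -4344 J.
Q = ΔU + W = -4344 − 2896 = -7239 J.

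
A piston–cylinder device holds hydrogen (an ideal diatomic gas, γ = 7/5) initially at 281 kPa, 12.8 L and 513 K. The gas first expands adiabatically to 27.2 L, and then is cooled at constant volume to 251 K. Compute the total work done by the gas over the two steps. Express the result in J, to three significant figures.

Step 1 (adiabatic): W = (P₁V₁ − P₂V₂)/(γ−1) = (3597 − 2661)/0.4 = 2341 J.
Step 2 (isochoric): W = 0 (constant volume).
W_total = 2341 + 0 = 2341 J.

W_total ≈ 2340 J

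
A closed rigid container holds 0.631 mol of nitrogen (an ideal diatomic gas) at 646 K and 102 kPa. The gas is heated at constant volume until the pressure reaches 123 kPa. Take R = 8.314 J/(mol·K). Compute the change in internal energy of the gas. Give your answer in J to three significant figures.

Constant volume ⇒ W = 0, so Q = ΔU = nCᵥΔT with Cᵥ = 5R/2 = 20.79 J/(mol·K).
At constant V, T₂/T₁ = P₂/P₁ ⇒ ΔT = T₁(P₂/P₁ − 1) = 646·(123/102 − 1) = 133 K.
ΔU = (0.631)(20.79)(133) = 1744 J.

ΔU ≈ 1740 J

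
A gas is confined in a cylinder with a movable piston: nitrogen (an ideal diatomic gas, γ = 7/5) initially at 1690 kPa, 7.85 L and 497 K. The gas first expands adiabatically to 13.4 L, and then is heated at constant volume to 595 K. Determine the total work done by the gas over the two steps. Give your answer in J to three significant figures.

W_total ≈ 6390 J

Step 1 (adiabatic): W = (P₁V₁ − P₂V₂)/(γ−1) = (13266 − 10712)/0.4 = 6387 J.
Step 2 (isochoric): W = 0 (constant volume).
W_total = 6387 + 0 = 6387 J.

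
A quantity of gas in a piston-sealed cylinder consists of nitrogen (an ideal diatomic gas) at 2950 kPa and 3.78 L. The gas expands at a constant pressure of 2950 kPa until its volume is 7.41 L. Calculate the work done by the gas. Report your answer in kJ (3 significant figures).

W ≈ 10.7 kJ

Isobaric: W = P ΔV.
W = (2950 kPa)(7.41 − 3.78 L) = (2950)(3.63) = 10709 J.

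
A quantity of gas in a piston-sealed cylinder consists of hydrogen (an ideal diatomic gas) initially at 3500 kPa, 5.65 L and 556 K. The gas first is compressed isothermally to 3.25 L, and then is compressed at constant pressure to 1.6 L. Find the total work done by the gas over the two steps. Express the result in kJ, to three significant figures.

W_total ≈ -21.0 kJ

Step 1 (isothermal): W = P₁V₁ ln(V₂/V₁) = (19775) ln(3.25/5.65) = -10936 J.
After step 1: P = 6085 kPa, V = 3.25 L, T = 556 K.
Step 2 (isobaric): W = PΔV = (6085 kPa)(1.6 − 3.25 L) = -10040 J.
W_total = -10936 − 10040 = -20975 J.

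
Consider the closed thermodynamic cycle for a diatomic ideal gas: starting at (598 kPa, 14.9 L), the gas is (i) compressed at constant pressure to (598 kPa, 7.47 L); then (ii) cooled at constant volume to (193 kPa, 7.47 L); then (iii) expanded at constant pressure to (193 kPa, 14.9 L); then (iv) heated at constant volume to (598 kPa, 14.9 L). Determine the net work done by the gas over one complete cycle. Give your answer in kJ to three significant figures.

W_net ≈ -3.01 kJ

Constant-volume legs do no work.
W(i) = (598)(7.47 − 14.9) = -4443 J; W(iii) = (193)(14.9 − 7.47) = 1434 J.
W_net = -4443 + 1434 = -3009 J (the counter-clockwise enclosed area).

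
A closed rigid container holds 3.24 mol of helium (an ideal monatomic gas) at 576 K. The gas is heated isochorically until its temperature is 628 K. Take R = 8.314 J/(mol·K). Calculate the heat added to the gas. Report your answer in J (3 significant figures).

Q ≈ 2100 J

Constant volume ⇒ W = 0, so Q = ΔU = nCᵥΔT with Cᵥ = 3R/2 = 12.47 J/(mol·K).
ΔU = (3.24)(12.47)(628 − 576) = 2101 J.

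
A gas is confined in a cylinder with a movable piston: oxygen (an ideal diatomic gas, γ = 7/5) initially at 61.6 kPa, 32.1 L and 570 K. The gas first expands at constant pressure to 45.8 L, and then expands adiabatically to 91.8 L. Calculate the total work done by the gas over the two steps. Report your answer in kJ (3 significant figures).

Step 1 (isobaric): W = PΔV = (61.6 kPa)(45.8 − 32.1 L) = 843.9 J.
After step 1: P = 61.6 kPa, V = 45.8 L, T = 813.3 K.
Step 2 (adiabatic): W = (P₁V₁ − P₂V₂)/(γ−1) = (2821 − 2136)/0.4 = 1713 J.
W_total = 843.9 + 1713 = 2556 J.

W_total ≈ 2.56 kJ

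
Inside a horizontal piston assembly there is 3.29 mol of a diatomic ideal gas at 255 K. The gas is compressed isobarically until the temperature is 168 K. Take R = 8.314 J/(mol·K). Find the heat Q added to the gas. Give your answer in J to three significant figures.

Q ≈ -8330 J

Isobaric: W = nRΔT = (3.29)(8.314)(-87) = -2380 J.
ΔU = nCᵥΔT with Cᵥ = 5R/2: ΔU = (3.29)(20.79)(-87) = -5949 J.
Q = ΔU + W = -5949 − 2380 = -8329 J.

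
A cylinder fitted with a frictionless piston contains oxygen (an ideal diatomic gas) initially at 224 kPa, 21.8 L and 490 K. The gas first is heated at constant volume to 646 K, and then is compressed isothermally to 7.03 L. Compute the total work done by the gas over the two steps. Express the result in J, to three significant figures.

W_total ≈ -7290 J

Step 1 (isochoric): W = 0 (constant volume).
After step 1: P = 295.3 kPa (V unchanged).
Step 2 (isothermal): W = P₁V₁ ln(V₂/V₁) = (6438) ln(7.03/21.8) = -7286 J.
W_total = 0 − 7286 = -7286 J.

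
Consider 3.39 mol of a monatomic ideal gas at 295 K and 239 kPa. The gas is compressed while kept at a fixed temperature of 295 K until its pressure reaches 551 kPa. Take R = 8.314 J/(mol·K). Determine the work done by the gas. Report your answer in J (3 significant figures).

W ≈ -6940 J

Isothermal process: W = nRT ln(V₂/V₁) = nRT ln(P₁/P₂).
W = (3.39)(8.314)(295) × ln(239/551)
  = 8314 × ln(0.4338) = 8314 × -0.8353
W_by_gas = -6945 J.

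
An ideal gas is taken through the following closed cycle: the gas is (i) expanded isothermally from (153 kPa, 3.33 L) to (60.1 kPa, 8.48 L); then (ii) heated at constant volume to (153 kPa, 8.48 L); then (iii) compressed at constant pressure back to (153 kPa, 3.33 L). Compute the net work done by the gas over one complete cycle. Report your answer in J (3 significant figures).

W_net ≈ -312 J

Leg (i): W = PᵢVᵢ ln(V_f/Vᵢ) = (509.5) ln(8.48/3.33) = 476.2 J.
Leg (ii): W = 0.
Leg (iii): W = PΔV = (153)(3.33 − 8.48) = -788 J.
W_net = 476.2 − 788 = -311.7 J.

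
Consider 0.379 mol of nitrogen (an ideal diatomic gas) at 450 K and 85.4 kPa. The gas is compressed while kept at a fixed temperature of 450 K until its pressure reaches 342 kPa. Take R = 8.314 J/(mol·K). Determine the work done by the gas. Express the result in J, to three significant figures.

W ≈ -1970 J

Isothermal process: W = nRT ln(V₂/V₁) = nRT ln(P₁/P₂).
W = (0.379)(8.314)(450) × ln(85.4/342)
  = 1418 × ln(0.2497) = 1418 × -1.387
W_by_gas = -1967 J.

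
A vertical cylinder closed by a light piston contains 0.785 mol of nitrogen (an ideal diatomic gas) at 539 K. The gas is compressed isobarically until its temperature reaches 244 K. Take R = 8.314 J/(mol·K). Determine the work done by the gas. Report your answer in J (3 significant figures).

Isobaric: W = P ΔV = nR ΔT.
W = (0.785)(8.314)(244 − 539) = -1925 J.

W ≈ -1930 J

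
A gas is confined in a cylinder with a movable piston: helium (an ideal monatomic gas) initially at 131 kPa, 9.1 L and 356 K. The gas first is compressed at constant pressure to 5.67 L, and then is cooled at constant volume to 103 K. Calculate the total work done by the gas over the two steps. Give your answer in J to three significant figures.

Step 1 (isobaric): W = PΔV = (131 kPa)(5.67 − 9.1 L) = -449.3 J.
Step 2 (isochoric): W = 0 (constant volume).
W_total = -449.3 + 0 = -449.3 J.

W_total ≈ -449 J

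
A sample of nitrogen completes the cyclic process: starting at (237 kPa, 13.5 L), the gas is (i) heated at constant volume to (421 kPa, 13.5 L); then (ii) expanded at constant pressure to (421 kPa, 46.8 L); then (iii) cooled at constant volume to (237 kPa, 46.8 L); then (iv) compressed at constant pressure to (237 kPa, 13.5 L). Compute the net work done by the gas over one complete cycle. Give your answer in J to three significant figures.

W_net ≈ 6130 J

Constant-volume legs do no work.
W(ii) = (421)(46.8 − 13.5) = 14019 J; W(iv) = (237)(13.5 − 46.8) = -7892 J.
W_net = 14019 − 7892 = 6127 J (the clockwise enclosed area).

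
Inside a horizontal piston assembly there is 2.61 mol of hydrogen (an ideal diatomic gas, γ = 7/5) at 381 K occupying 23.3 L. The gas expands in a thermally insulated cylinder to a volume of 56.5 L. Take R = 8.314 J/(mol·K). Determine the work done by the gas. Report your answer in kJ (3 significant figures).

W ≈ 6.17 kJ

Adiabatic: TV^(γ−1) = const with γ = 7/5.
T₂ = T₁ (V₁/V₂)^(γ−1) = 381 × (23.3/56.5)^0.4 = 381 × 0.7017 = 267.3 K.
W_by = nCᵥ(T₁ − T₂) = (2.61)(20.79)(381 − 267.3) = 6166 J.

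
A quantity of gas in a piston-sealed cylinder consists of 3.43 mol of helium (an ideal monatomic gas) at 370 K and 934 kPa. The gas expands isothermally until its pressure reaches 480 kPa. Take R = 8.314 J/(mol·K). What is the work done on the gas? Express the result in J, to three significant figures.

W ≈ -7020 J

Isothermal process: W = nRT ln(V₂/V₁) = nRT ln(P₁/P₂).
W = (3.43)(8.314)(370) × ln(934/480)
  = 10551 × ln(1.946) = 10551 × 0.6657
W_by_gas = 7024 J; work on gas = −W_by = -7024 J.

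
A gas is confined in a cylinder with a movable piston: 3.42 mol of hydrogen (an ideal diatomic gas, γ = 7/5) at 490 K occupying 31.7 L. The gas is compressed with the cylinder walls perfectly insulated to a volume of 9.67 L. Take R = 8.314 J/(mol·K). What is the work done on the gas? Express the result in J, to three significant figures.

W ≈ 21200 J

Adiabatic: TV^(γ−1) = const with γ = 7/5.
T₂ = T₁ (V₁/V₂)^(γ−1) = 490 × (31.7/9.67)^0.4 = 490 × 1.608 = 787.9 K.
W_by = nCᵥ(T₁ − T₂) = (3.42)(20.79)(490 − 787.9) = -21173 J.
Work on gas = −W_by = 21173 J.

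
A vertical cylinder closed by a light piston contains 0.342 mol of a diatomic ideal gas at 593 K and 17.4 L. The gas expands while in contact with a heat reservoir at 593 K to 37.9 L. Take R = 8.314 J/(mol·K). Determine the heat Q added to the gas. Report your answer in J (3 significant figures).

Isothermal ⇒ ΔU = 0, so Q = W = nRT ln(V₂/V₁).
Q = (0.342)(8.314)(593) ln(37.9/17.4) = 1686 × 0.7785 = 1313 J.

Q ≈ 1310 J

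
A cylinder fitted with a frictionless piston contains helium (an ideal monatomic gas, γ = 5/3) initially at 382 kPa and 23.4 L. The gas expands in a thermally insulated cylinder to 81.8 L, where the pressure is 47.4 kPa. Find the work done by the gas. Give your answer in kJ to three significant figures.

W ≈ 7.59 kJ

Adiabatic: W = (P₁V₁ − P₂V₂)/(γ − 1) with γ = 5/3.
P₁V₁ = 8939 J, P₂V₂ = 3877 J.
W = (8939 − 3877) / 0.6667 = 7592 J.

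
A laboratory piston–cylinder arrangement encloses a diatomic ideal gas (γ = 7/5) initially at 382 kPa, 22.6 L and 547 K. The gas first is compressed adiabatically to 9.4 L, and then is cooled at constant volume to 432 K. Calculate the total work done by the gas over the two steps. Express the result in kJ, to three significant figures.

W_total ≈ -9.07 kJ

Step 1 (adiabatic): W = (P₁V₁ − P₂V₂)/(γ−1) = (8633 − 12262)/0.4 = -9072 J.
Step 2 (isochoric): W = 0 (constant volume).
W_total = -9072 + 0 = -9072 J.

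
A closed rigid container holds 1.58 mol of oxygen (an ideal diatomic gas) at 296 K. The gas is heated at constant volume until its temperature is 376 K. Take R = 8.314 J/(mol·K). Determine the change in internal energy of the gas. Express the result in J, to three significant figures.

Constant volume ⇒ W = 0, so Q = ΔU = nCᵥΔT with Cᵥ = 5R/2 = 20.79 J/(mol·K).
ΔU = (1.58)(20.79)(376 − 296) = 2627 J.

ΔU ≈ 2630 J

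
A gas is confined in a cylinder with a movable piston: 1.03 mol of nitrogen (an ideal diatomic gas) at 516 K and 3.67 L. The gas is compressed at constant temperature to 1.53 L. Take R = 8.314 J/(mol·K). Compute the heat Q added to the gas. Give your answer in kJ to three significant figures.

Isothermal ⇒ ΔU = 0, so Q = W = nRT ln(V₂/V₁).
Q = (1.03)(8.314)(516) ln(1.53/3.67) = 4419 × -0.8749 = -3866 J.

Q ≈ -3.87 kJ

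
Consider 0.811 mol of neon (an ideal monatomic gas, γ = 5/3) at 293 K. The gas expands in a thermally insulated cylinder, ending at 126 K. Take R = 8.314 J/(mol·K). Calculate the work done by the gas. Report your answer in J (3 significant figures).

Adiabatic ⇒ Q = 0, so W_by = −ΔU = nCᵥ(T₁ − T₂).
Cᵥ = 3R/2 = 12.47 J/(mol·K).
W = (0.811)(12.47)(293 − 126) = 1689 J.

W ≈ 1690 J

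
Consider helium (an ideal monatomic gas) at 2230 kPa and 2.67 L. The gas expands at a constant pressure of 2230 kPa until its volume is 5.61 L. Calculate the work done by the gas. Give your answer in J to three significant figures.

W ≈ 6560 J

Isobaric: W = P ΔV.
W = (2230 kPa)(5.61 − 2.67 L) = (2230)(2.94) = 6556 J.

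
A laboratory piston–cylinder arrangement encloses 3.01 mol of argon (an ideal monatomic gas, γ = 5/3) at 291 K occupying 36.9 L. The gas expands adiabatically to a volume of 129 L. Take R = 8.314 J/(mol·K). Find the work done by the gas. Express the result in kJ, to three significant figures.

W ≈ 6.18 kJ

Adiabatic: TV^(γ−1) = const with γ = 5/3.
T₂ = T₁ (V₁/V₂)^(γ−1) = 291 × (36.9/129)^0.667 = 291 × 0.4341 = 126.3 K.
W_by = nCᵥ(T₁ − T₂) = (3.01)(12.47)(291 − 126.3) = 6181 J.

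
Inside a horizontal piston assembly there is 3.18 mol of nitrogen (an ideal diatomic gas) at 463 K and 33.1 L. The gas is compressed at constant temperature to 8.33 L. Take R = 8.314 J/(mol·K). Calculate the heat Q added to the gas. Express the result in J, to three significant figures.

Q ≈ -16900 J

Isothermal ⇒ ΔU = 0, so Q = W = nRT ln(V₂/V₁).
Q = (3.18)(8.314)(463) ln(8.33/33.1) = 12241 × -1.38 = -16889 J.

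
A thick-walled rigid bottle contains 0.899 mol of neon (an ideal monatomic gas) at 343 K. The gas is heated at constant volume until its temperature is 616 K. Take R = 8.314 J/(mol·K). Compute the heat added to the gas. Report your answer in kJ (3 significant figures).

Q ≈ 3.06 kJ

Constant volume ⇒ W = 0, so Q = ΔU = nCᵥΔT with Cᵥ = 3R/2 = 12.47 J/(mol·K).
ΔU = (0.899)(12.47)(616 − 343) = 3061 J.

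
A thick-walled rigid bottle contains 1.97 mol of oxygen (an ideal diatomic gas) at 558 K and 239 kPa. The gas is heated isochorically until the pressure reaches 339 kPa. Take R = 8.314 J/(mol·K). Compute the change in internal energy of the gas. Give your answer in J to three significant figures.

ΔU ≈ 9560 J

Constant volume ⇒ W = 0, so Q = ΔU = nCᵥΔT with Cᵥ = 5R/2 = 20.79 J/(mol·K).
At constant V, T₂/T₁ = P₂/P₁ ⇒ ΔT = T₁(P₂/P₁ − 1) = 558·(339/239 − 1) = 233.5 K.
ΔU = (1.97)(20.79)(233.5) = 9560 J.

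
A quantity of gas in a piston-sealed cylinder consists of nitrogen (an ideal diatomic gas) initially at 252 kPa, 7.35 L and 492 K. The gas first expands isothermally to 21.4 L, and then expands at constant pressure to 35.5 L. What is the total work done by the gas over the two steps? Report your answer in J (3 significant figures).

Step 1 (isothermal): W = P₁V₁ ln(V₂/V₁) = (1852) ln(21.4/7.35) = 1979 J.
After step 1: P = 86.55 kPa, V = 21.4 L, T = 492 K.
Step 2 (isobaric): W = PΔV = (86.55 kPa)(35.5 − 21.4 L) = 1220 J.
W_total = 1979 + 1220 = 3200 J.

W_total ≈ 3200 J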